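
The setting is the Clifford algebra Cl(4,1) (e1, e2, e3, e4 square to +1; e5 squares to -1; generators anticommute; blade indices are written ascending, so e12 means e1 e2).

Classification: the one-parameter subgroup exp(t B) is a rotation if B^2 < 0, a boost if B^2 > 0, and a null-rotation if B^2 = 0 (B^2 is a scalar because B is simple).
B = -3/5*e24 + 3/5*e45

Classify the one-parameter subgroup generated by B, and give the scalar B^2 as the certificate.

B^2 term by term: the squares give (-3/5)^2*(e24)^2 + (3/5)^2*(e45)^2 = 9/25*(-1) + 9/25*(+1) = 0 (each basis 2-blade squares to minus the product of its generators' squares); cross terms between blades sharing an index anticommute and cancel. So B^2 = 0.
Answer: null-rotation, certificate B^2 = 0. B^2 = 0 is basis-independent, so its sign is the whole story.


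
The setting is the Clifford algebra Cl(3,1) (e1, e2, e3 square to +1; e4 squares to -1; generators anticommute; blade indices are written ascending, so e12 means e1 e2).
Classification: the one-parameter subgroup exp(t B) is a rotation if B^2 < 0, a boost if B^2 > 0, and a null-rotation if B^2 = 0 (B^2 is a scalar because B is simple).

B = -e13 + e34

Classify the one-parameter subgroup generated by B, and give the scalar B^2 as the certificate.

B^2 term by term: the squares give (-1)^2*(e13)^2 + (1)^2*(e34)^2 = 1*(-1) + 1*(+1) = 0 (each basis 2-blade squares to minus the product of its generators' squares); cross terms between blades sharing an index anticommute and cancel. So B^2 = 0.
Answer: null-rotation, certificate B^2 = 0. The invariant at work: B^2 = 0 is unchanged by conjugation, hence its sign classifies the subgroup whatever basis B is written in.


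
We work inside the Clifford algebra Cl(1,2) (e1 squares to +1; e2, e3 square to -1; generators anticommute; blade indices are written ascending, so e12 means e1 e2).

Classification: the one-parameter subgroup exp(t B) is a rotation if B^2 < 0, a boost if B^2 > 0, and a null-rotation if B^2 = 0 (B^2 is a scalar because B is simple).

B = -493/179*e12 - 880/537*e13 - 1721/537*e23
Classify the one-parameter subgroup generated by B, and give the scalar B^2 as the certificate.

B^2 term by term: the squares give (-493/179)^2*(e12)^2 + (-880/537)^2*(e13)^2 + (-1721/537)^2*(e23)^2 = 243049/32041*(+1) + 774400/288369*(+1) + 2961841/288369*(-1) = 0 (each basis 2-blade squares to minus the product of its generators' squares); cross terms between blades sharing an index anticommute and cancel. So B^2 = 0.
Answer: null-rotation, certificate B^2 = 0. Check the certificate: B^2 = 0, and that sign is decisive whatever form B takes.


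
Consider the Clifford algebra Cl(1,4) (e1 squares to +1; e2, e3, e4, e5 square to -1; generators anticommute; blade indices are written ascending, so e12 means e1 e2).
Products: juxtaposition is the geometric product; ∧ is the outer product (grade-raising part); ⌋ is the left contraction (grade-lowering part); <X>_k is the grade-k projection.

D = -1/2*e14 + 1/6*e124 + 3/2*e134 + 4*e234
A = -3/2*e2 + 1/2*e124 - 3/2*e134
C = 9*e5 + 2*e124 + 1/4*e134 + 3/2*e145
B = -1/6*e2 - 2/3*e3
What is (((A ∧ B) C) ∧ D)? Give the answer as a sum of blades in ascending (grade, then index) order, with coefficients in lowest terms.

step 1: e23 + 7/12*e1234
step 2: 7/48*e2 - 7/6*e3 - 1/4*e124 + 2*e134 + 79/8*e235 + 27/4*e12345
step 3: 7/96*e124 - 7/12*e134 - 119/288*e1234 - 79/16*e12345
Answer: 7/96*e124 - 7/12*e134 - 119/288*e1234 - 79/16*e12345


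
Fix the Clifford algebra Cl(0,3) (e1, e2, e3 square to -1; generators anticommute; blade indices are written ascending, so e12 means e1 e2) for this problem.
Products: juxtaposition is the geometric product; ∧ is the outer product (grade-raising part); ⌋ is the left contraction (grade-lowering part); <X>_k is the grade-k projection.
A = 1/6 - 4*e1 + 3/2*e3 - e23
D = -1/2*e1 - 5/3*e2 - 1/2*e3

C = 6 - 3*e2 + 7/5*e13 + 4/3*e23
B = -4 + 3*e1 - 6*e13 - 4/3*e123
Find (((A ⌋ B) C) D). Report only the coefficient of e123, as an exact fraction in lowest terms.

step 1: 34/3 - 59/6*e1 - 24*e3 + 2*e12 - e13 - 16/3*e23 - 2/9*e123
step 2: 3443/45 - 11651/135*e1 - 2984/45*e2 - 3427/30*e3 + 1429/30*e12 + 118/15*e13 - 3874/45*e23 - 157/9*e123
step 3: -22765/108 + 676/15*e1 - 20993/108*e2 + 27349/270*e3 + 82589/810*e12 + 8159/540*e13 - 7468/45*e23 + 5821/180*e123
Answer: 5821/180


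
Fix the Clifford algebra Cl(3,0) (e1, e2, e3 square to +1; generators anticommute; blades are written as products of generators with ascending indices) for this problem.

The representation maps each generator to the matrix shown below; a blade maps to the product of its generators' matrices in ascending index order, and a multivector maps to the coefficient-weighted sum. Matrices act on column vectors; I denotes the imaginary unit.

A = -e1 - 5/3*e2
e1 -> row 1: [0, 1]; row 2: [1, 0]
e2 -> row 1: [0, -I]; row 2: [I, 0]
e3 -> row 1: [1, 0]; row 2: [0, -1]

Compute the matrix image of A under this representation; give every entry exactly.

M = (-1)*rho(e1) + (-5/3)*rho(e2), summed entrywise:
Answer: row 1: [0, -1 + 5*I/3]; row 2: [-1 - 5*I/3, 0]


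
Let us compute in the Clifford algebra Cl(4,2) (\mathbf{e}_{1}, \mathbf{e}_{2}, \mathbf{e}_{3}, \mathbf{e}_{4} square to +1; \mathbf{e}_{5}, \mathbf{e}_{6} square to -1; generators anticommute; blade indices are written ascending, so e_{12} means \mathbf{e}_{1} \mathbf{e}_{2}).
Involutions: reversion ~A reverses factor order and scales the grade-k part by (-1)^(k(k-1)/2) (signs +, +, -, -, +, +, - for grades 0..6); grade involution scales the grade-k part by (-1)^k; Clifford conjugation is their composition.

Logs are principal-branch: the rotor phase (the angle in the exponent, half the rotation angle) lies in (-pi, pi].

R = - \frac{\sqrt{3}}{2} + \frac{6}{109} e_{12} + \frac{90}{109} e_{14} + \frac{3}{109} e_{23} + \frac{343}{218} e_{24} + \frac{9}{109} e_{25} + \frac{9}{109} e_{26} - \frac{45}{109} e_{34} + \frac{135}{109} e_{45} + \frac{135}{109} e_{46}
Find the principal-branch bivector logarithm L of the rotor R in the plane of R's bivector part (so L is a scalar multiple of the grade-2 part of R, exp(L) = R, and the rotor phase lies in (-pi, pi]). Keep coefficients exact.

The scalar part of R is - \frac{\sqrt{3}}{2}, which pins the rotor phase on the principal branch; dividing the bivector part by the sine of that phase recovers the unit plane, and L is the phase times that plane.
Concretely: cos(phase) = - \frac{\sqrt{3}}{2} gives phase = ±\frac{5 \pi}{6}, and since phase/sin(phase) is even the sign is immaterial: L = (phase/sin(phase)) * <R>_2 = (\frac{5 \pi}{3}) * <R>_2.
Answer: \frac{10 \pi}{109} e_{12} + \frac{150 \pi}{109} e_{14} + \frac{5 \pi}{109} e_{23} + \frac{1715 \pi}{654} e_{24} + \frac{15 \pi}{109} e_{25} + \frac{15 \pi}{109} e_{26} - \frac{75 \pi}{109} e_{34} + \frac{225 \pi}{109} e_{45} + \frac{225 \pi}{109} e_{46}


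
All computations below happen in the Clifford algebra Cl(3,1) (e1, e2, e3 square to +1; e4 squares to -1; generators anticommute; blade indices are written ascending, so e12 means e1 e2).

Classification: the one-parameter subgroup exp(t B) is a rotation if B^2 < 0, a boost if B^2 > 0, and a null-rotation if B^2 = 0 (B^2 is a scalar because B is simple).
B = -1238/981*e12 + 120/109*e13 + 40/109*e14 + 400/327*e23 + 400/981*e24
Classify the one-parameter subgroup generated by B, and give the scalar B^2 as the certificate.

B^2 term by term: the squares give (-1238/981)^2*(e12)^2 + (120/109)^2*(e13)^2 + (40/109)^2*(e14)^2 + (400/327)^2*(e23)^2 + (400/981)^2*(e24)^2 = 1532644/962361*(-1) + 14400/11881*(-1) + 1600/11881*(+1) + 160000/106929*(-1) + 160000/962361*(+1) = -4 (each basis 2-blade squares to minus the product of its generators' squares); cross terms between blades sharing an index anticommute and cancel; the commuting (index-disjoint) pairs give grade-4 terms 2*c*c'*(blade product), which cancel blade by blade — e1234: -32000/35643 + 32000/35643 = 0 — confirming B is simple. So B^2 = -4.
Answer: rotation, certificate B^2 = -4. Certificate logic: -4 is a conjugation-invariant scalar, so its sign fixes rotation versus boost versus null-rotation outright.


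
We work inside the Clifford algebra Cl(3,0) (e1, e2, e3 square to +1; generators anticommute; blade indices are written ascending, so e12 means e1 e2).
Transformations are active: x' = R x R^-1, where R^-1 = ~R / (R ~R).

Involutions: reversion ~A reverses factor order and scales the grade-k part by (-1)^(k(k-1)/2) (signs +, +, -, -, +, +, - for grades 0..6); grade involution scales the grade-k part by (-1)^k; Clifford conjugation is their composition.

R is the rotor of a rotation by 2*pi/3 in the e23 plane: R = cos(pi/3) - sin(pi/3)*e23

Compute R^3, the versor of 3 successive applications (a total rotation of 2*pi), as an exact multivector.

Half-angle bookkeeping: 3 applications in e23 add up to rotor phase 3*pi/3 = pi, so R^3 = cos(pi) - sin(pi)*e23.
cos(pi) = -1 and sin(pi) = 0, so R^3 = -1. The total rotation 2*pi is 1 full turn, so every vector returns to itself, yet the rotor is -1, on the OTHER sheet of the double cover (an odd number of 2*pi turns).
Answer: -1


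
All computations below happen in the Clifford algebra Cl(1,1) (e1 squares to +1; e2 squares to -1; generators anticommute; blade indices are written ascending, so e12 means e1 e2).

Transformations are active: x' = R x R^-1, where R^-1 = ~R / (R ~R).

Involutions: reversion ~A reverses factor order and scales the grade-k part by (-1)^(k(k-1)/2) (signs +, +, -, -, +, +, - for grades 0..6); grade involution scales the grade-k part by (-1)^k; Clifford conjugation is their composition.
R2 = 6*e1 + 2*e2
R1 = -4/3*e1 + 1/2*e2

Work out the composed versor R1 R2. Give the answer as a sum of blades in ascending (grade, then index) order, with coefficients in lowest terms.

Distribute over the terms of R1 (each basis-blade product reordered to ascending indices, repeated generators contracted through their squares):
(-4/3*e1) R2 = -8 - 8/3*e12
(1/2*e2) R2 = -1 - 3*e12
Summing the partial products and collecting blades:
Answer: -9 - 17/3*e12


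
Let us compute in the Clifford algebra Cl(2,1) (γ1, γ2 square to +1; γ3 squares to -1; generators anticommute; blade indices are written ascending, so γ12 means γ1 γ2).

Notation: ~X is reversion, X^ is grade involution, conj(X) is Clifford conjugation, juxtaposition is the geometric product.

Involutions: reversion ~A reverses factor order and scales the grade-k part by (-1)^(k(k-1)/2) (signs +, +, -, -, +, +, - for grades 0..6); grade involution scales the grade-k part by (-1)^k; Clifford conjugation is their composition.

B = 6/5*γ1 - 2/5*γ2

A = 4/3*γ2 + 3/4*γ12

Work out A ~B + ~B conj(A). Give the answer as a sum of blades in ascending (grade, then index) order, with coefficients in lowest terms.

first term: -8/15 - 3/10*γ1 - 9/10*γ2 - 8/5*γ12
second term: 8/15 - 3/10*γ1 - 9/10*γ2 - 8/5*γ12
Answer: -3/5*γ1 - 9/5*γ2 - 16/5*γ12


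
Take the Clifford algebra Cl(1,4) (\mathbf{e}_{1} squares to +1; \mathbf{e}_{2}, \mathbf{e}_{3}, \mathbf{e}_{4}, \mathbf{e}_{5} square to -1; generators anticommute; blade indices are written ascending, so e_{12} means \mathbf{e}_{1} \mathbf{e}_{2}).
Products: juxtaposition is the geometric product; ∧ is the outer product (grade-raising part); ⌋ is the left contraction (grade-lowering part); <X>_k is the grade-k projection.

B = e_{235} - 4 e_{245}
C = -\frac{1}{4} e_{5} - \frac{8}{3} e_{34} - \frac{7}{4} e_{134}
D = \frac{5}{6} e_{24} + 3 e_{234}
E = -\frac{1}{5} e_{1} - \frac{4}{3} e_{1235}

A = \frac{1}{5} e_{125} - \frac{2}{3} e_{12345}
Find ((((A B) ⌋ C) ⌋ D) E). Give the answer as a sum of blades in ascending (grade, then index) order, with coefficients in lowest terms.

step 1: -\frac{37}{15} e_{13} - \frac{22}{15} e_{14}
step 2: -\frac{77}{30} e_{3} + \frac{259}{60} e_{4}
step 3: \frac{259}{72} e_{2} - \frac{259}{20} e_{23} - \frac{77}{10} e_{24}
step 4: \frac{259}{360} e_{12} - \frac{259}{15} e_{15} + \frac{259}{100} e_{123} + \frac{77}{50} e_{124} - \frac{259}{54} e_{135} - \frac{154}{15} e_{1345}
Answer: \frac{259}{360} e_{12} - \frac{259}{15} e_{15} + \frac{259}{100} e_{123} + \frac{77}{50} e_{124} - \frac{259}{54} e_{135} - \frac{154}{15} e_{1345}


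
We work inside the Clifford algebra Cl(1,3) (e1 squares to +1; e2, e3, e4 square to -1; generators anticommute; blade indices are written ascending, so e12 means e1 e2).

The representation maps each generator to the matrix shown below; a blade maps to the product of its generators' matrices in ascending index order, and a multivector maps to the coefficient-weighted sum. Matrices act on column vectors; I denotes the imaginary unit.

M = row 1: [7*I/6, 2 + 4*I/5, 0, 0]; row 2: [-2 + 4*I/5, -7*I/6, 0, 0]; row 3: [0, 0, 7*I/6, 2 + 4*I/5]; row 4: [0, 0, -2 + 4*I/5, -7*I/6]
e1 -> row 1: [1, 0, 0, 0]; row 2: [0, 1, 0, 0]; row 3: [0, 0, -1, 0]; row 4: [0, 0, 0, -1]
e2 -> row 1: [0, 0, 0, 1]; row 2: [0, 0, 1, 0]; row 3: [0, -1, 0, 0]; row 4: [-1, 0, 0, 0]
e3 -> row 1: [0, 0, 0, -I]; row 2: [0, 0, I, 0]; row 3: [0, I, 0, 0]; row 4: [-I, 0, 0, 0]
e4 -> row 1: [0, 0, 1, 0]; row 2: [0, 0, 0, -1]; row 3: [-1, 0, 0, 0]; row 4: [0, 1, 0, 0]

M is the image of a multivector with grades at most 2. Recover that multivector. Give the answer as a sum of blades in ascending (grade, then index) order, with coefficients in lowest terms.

Method: the blade images are trace-orthogonal — tr(rho(e_A) rho(e_B)^-1) = 4 if A = B and 0 otherwise — and rho(e_A)^-1 = (e_A)^2 * rho(e_A) with (e_A)^2 = +1 or -1, so the coefficient of e_A in the preimage is (e_A)^2 * tr(M rho(e_A))/4.
Nonzero projections over blades of grade <= 2: e23: (e23)^2 = -1, tr(M rho(e23)) = 14/3, coefficient -7/6; e24: (e24)^2 = -1, tr(M rho(e24)) = -8, coefficient 2; e34: (e34)^2 = -1, tr(M rho(e34)) = 16/5, coefficient -4/5. Every other blade of grade <= 2 projects to 0.
Answer: -7/6*e23 + 2*e24 - 4/5*e34


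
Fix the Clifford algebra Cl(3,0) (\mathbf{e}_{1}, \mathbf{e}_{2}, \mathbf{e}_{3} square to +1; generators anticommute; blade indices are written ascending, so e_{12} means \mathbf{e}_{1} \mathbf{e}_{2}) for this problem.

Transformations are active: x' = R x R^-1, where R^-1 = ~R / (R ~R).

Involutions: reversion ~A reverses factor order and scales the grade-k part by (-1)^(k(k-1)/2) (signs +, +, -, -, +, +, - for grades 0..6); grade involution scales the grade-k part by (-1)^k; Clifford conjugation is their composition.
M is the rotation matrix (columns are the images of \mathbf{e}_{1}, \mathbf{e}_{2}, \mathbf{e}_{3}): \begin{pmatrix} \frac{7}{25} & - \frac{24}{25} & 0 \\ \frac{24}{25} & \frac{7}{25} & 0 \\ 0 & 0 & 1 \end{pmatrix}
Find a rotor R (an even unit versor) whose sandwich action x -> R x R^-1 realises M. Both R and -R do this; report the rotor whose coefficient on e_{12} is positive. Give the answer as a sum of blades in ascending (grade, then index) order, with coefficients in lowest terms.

Method: write R = a + b12*e_{12} + b13*e_{13} + b23*e_{23} with a^2 + b12^2 + b13^2 + b23^2 = 1 (so R^-1 = ~R). Expanding the columns R e_j ~R gives tr M = 4a^2 - 1 and, from the antisymmetric part, M21 - M12 = -4a*b12, M13 - M31 = 4a*b13, M32 - M23 = -4a*b23.
Here tr M = \frac{39}{25}, so a^2 = (1 + tr M)/4 = \frac{16}{25} and a = ±\frac{4}{5}. Taking a = \frac{4}{5}: M21 - M12 = \frac{48}{25}, M13 - M31 = 0, M32 - M23 = 0, giving b12 = -\frac{3}{5}, b13 = 0, b23 = 0, i.e. R = \frac{4}{5} - \frac{3}{5} e_{12}.
Its e_{12} coefficient is negative, so report the other preimage -R.
Answer: -\frac{4}{5} + \frac{3}{5} e_{12}. Key observation: the double cover Spin(3) -> SO(3) sends R and -R to the same matrix (trace \frac{39}{25} here), so the stated sign of the e_{12} coefficient is what selects one sheet.


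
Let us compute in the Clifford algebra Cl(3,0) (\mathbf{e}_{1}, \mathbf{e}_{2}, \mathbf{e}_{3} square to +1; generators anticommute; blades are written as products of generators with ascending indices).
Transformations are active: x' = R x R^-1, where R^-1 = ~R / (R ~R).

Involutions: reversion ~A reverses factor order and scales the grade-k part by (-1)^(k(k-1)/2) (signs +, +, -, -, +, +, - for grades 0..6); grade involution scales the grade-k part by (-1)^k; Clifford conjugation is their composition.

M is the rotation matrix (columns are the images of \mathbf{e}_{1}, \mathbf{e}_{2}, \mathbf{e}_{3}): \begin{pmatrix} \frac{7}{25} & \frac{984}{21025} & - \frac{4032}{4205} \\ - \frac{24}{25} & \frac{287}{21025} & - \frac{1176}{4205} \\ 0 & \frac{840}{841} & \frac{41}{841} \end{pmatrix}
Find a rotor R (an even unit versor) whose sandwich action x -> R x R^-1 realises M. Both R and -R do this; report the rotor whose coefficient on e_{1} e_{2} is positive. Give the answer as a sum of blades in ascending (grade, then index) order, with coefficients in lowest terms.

Method: write R = a + b12*e_{1} e_{2} + b13*e_{1} e_{3} + b23*e_{2} e_{3} with a^2 + b12^2 + b13^2 + b23^2 = 1 (so R^-1 = ~R). Expanding the columns R e_j ~R gives tr M = 4a^2 - 1 and, from the antisymmetric part, M21 - M12 = -4a*b12, M13 - M31 = 4a*b13, M32 - M23 = -4a*b23.
Here tr M = \frac{7199}{21025}, so a^2 = (1 + tr M)/4 = \frac{7056}{21025} and a = ±\frac{84}{145}. Taking a = \frac{84}{145}: M21 - M12 = -\frac{21168}{21025}, M13 - M31 = -\frac{4032}{4205}, M32 - M23 = \frac{5376}{4205}, giving b12 = \frac{63}{145}, b13 = -\frac{12}{29}, b23 = -\frac{16}{29}, i.e. R = \frac{84}{145} + \frac{63}{145} e_{1} e_{2} - \frac{12}{29} e_{1} e_{3} - \frac{16}{29} e_{2} e_{3}.
Its e_{1} e_{2} coefficient is already positive.
Answer: \frac{84}{145} + \frac{63}{145} e_{1} e_{2} - \frac{12}{29} e_{1} e_{3} - \frac{16}{29} e_{2} e_{3}. Note: both R and -R realise this M (trace \frac{7199}{21025}); the covering map identifies them, and the e_{1} e_{2}-coefficient sign is the tie-breaker.


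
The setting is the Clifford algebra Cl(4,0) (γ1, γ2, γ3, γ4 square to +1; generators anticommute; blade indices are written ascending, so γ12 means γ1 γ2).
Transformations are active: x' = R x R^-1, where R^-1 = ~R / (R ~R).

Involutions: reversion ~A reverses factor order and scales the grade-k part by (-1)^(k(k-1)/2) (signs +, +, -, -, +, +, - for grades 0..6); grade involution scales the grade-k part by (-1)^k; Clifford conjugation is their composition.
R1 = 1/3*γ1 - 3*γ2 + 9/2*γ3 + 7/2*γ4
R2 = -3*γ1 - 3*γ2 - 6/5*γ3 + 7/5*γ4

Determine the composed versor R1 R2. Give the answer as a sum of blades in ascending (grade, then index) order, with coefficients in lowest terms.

Distribute over the terms of R1 (each basis-blade product reordered to ascending indices, repeated generators contracted through their squares):
(1/3*γ1) R2 = -1 - γ12 - 2/5*γ13 + 7/15*γ14
(-3*γ2) R2 = 9 - 9*γ12 + 18/5*γ23 - 21/5*γ24
(9/2*γ3) R2 = -27/5 + 27/2*γ13 + 27/2*γ23 + 63/10*γ34
(7/2*γ4) R2 = 49/10 + 21/2*γ14 + 21/2*γ24 + 21/5*γ34
Summing the partial products and collecting blades:
Answer: 15/2 - 10*γ12 + 131/10*γ13 + 329/30*γ14 + 171/10*γ23 + 63/10*γ24 + 21/2*γ34


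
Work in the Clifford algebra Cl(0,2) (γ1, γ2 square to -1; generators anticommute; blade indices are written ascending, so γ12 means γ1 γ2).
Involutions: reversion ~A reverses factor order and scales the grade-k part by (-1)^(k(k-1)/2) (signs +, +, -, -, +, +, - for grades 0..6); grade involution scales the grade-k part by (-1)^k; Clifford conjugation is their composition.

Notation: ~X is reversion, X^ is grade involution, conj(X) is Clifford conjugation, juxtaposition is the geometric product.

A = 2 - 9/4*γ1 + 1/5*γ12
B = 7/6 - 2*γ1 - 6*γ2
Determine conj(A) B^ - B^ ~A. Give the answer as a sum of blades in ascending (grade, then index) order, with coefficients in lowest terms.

first term: -13/6 + 313/40*γ1 + 58/5*γ2 + 199/15*γ12
second term: 41/6 + 7/40*γ1 + 62/5*γ2 + 199/15*γ12
Answer: -9 + 153/20*γ1 - 4/5*γ2


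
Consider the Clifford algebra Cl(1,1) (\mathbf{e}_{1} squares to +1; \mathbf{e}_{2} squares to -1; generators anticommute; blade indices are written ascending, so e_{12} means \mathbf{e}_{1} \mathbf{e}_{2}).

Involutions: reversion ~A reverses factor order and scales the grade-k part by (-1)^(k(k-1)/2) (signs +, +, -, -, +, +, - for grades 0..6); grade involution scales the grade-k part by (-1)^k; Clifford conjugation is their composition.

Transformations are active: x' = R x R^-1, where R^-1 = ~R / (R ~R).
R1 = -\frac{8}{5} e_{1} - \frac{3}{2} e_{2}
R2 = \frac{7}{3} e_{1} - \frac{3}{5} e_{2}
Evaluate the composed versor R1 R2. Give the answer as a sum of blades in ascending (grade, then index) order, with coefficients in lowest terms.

Distribute over the terms of R1 (each basis-blade product reordered to ascending indices, repeated generators contracted through their squares):
(-\frac{8}{5} e_{1}) R2 = -\frac{56}{15} + \frac{24}{25} e_{12}
(-\frac{3}{2} e_{2}) R2 = -\frac{9}{10} + \frac{7}{2} e_{12}
Summing the partial products and collecting blades:
Answer: -\frac{139}{30} + \frac{223}{50} e_{12}


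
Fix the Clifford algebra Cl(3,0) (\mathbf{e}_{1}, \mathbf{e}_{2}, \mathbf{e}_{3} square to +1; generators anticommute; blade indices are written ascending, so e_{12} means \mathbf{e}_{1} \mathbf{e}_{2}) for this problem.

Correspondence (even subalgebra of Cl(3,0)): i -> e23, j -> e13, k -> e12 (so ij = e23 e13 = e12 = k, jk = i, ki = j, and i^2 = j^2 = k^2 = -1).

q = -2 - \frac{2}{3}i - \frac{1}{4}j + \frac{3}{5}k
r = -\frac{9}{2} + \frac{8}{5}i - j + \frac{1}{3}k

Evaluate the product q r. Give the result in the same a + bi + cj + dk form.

In blades: q = -2 + \frac{3}{5} e_{12} - \frac{1}{4} e_{13} - \frac{2}{3} e_{23}, r = -\frac{9}{2} + \frac{1}{3} e_{12} - e_{13} + \frac{8}{5} e_{23}.
Distribute q over r term by term (generator squares from the signature, products reordered to ascending indices): (-2)*r = 9 - \frac{2}{3} e_{12} + 2 e_{13} - \frac{16}{5} e_{23}; (\frac{3}{5} e_{12})*r = -\frac{1}{5} - \frac{27}{10} e_{12} + \frac{24}{25} e_{13} + \frac{3}{5} e_{23}; (-\frac{1}{4} e_{13})*r = -\frac{1}{4} + \frac{2}{5} e_{12} + \frac{9}{8} e_{13} - \frac{1}{12} e_{23}; (-\frac{2}{3} e_{23})*r = \frac{16}{15} + \frac{2}{3} e_{12} + \frac{2}{9} e_{13} + 3 e_{23}.
Sum: \frac{577}{60} - \frac{23}{10} e_{12} + \frac{7753}{1800} e_{13} + \frac{19}{60} e_{23}; translating back through the correspondence:
Answer: \frac{577}{60} + \frac{19}{60}i + \frac{7753}{1800}j - \frac{23}{10}k


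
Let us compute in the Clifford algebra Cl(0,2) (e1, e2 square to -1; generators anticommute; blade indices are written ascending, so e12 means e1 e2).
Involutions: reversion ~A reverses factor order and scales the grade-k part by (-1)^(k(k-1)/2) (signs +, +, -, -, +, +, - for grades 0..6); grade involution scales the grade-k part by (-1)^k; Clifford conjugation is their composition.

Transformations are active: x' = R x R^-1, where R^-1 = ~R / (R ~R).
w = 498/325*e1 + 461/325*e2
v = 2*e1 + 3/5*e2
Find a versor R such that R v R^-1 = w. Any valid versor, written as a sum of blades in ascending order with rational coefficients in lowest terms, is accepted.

Equal squares first: v^2 = w^2 = -109/25. Then v + w = 1148/325*e1 + 656/325*e2 is a versor taking v to w, provided it is invertible.
Answer: 1148/325*e1 + 656/325*e2


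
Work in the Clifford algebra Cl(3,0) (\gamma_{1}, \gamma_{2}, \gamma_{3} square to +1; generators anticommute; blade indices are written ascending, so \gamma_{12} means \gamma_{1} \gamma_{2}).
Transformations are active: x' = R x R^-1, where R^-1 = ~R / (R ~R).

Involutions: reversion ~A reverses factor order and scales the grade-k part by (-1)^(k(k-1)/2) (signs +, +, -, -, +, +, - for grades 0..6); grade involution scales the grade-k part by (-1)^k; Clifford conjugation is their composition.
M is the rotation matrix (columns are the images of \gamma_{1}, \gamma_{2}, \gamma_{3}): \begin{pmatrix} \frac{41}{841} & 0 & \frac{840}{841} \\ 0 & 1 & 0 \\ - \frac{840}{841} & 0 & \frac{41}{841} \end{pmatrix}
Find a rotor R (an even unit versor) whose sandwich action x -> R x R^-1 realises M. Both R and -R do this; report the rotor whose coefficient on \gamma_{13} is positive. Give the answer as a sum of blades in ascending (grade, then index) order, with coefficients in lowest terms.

Method: write R = a + b12*\gamma_{12} + b13*\gamma_{13} + b23*\gamma_{23} with a^2 + b12^2 + b13^2 + b23^2 = 1 (so R^-1 = ~R). Expanding the columns R e_j ~R gives tr M = 4a^2 - 1 and, from the antisymmetric part, M21 - M12 = -4a*b12, M13 - M31 = 4a*b13, M32 - M23 = -4a*b23.
Here tr M = \frac{923}{841}, so a^2 = (1 + tr M)/4 = \frac{441}{841} and a = ±\frac{21}{29}. Taking a = \frac{21}{29}: M21 - M12 = 0, M13 - M31 = \frac{1680}{841}, M32 - M23 = 0, giving b12 = 0, b13 = \frac{20}{29}, b23 = 0, i.e. R = \frac{21}{29} + \frac{20}{29} \gamma_{13}.
Its \gamma_{13} coefficient is already positive.
Answer: \frac{21}{29} + \frac{20}{29} \gamma_{13}. Note: both R and -R realise this M (trace \frac{923}{841}); the covering map identifies them, and the \gamma_{13}-coefficient sign is the tie-breaker.


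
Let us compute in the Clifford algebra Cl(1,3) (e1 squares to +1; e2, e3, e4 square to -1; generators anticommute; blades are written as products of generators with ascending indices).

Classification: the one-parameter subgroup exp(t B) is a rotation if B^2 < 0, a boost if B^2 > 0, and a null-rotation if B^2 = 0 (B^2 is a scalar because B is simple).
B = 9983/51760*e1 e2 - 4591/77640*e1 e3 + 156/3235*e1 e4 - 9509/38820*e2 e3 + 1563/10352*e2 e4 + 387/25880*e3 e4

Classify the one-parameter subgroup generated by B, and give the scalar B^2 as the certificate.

B^2 term by term: the squares give (9983/51760)^2*(e1 e2)^2 + (-4591/77640)^2*(e1 e3)^2 + (156/3235)^2*(e1 e4)^2 + (-9509/38820)^2*(e2 e3)^2 + (1563/10352)^2*(e2 e4)^2 + (387/25880)^2*(e3 e4)^2 = 99660289/2679097600*(+1) + 21077281/6027969600*(+1) + 24336/10465225*(+1) + 90421081/1506992400*(-1) + 2442969/107163904*(-1) + 149769/669774400*(-1) = -1/25 (each basis 2-blade squares to minus the product of its generators' squares); cross terms between blades sharing an index anticommute and cancel; the commuting (index-disjoint) pairs give grade-4 terms 2*c*c'*(blade product), which cancel blade by blade — e1 e2 e3 e4: 3863421/669774400 + 2391911/133954880 - 247234/10465225 = 0 — confirming B is simple. So B^2 = -1/25.
Answer: rotation, certificate B^2 = -1/25. The invariant at work: B^2 = -1/25 is unchanged by conjugation, hence its sign classifies the subgroup whatever basis B is written in.


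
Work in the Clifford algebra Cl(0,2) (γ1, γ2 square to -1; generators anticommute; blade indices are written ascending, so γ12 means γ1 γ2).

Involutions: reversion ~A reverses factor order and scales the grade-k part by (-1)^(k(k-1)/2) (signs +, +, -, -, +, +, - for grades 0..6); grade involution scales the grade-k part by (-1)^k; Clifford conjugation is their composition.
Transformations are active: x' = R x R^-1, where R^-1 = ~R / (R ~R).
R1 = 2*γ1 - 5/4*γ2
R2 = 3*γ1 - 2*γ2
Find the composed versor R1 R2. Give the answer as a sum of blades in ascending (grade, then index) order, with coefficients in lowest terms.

Distribute over the terms of R1 (each basis-blade product reordered to ascending indices, repeated generators contracted through their squares):
(2*γ1) R2 = -6 - 4*γ12
(-5/4*γ2) R2 = -5/2 + 15/4*γ12
Summing the partial products and collecting blades:
Answer: -17/2 - 1/4*γ12


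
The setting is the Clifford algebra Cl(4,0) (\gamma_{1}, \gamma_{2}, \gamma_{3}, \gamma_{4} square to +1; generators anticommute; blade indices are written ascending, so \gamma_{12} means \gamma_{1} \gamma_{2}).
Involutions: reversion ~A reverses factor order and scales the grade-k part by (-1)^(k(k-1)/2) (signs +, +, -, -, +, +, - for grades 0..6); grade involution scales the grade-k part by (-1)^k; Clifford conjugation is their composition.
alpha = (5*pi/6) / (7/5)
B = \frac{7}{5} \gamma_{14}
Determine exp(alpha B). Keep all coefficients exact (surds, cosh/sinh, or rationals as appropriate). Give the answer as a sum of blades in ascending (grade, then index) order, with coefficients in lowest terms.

B^2 = (\frac{7}{5})^2*(\gamma_{14})^2 = \frac{49}{25}*(-1) = -\frac{49}{25} (a basis 2-blade squares to minus the product of its generators' squares).
B^2 = -\frac{49}{25} — B^2 < 0, so the exponential closes trigonometrically: l = \frac{7}{5}, alpha*l = \frac{5 \pi}{6}, so exp(alpha B) = cos(\frac{5 \pi}{6}) + (sin(\frac{5 \pi}{6})/(\frac{7}{5}))*B = - \frac{\sqrt{3}}{2} + (\frac{5}{14})*B.
Answer: - \frac{\sqrt{3}}{2} + \frac{1}{2} \gamma_{14}


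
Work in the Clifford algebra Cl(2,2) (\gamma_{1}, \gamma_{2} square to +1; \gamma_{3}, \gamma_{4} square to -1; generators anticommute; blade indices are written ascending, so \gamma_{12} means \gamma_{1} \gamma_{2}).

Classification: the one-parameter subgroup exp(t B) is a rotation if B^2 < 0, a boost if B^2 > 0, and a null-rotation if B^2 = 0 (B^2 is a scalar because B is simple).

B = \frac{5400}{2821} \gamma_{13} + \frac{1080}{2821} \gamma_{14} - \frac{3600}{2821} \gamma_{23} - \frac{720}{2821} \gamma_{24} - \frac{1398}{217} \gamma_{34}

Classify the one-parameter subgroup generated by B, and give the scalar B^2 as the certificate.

B^2 term by term: the squares give (\frac{5400}{2821})^2*(\gamma_{13})^2 + (\frac{1080}{2821})^2*(\gamma_{14})^2 + (-\frac{3600}{2821})^2*(\gamma_{23})^2 + (-\frac{720}{2821})^2*(\gamma_{24})^2 + (-\frac{1398}{217})^2*(\gamma_{34})^2 = \frac{29160000}{7958041}*(+1) + \frac{1166400}{7958041}*(+1) + \frac{12960000}{7958041}*(+1) + \frac{518400}{7958041}*(+1) + \frac{1954404}{47089}*(-1) = -36 (each basis 2-blade squares to minus the product of its generators' squares); cross terms between blades sharing an index anticommute and cancel; the commuting (index-disjoint) pairs give grade-4 terms 2*c*c'*(blade product), which cancel blade by blade — \gamma_{1234}: \frac{7776000}{7958041} - \frac{7776000}{7958041} = 0 — confirming B is simple. So B^2 = -36.
Answer: rotation, certificate B^2 = -36. Why this suffices: the scalar -36 survives any versor conjugation, so its sign alone determines the class however B is presented.


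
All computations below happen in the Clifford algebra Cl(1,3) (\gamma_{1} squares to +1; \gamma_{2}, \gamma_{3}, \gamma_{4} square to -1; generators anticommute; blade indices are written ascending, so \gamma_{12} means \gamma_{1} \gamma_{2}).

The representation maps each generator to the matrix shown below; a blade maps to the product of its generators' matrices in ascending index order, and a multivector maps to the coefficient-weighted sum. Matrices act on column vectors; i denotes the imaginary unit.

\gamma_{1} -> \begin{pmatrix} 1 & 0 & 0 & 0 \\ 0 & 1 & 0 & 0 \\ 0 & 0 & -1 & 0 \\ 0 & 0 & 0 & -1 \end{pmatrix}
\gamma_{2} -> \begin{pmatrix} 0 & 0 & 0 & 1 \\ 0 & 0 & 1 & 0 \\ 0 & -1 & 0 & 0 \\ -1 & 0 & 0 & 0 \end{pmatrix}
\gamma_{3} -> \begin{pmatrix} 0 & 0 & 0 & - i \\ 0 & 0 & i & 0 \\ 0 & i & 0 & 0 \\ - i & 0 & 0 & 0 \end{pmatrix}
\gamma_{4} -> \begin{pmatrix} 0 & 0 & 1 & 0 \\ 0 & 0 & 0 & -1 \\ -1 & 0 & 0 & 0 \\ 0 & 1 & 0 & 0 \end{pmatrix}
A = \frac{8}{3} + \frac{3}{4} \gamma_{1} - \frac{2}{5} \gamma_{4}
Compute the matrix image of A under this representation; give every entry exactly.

M = (\frac{8}{3})*1 + (\frac{3}{4})*rho(\gamma_{1}) + (-\frac{2}{5})*rho(\gamma_{4}), summed entrywise (1 is the identity matrix):
Answer: \begin{pmatrix} \frac{41}{12} & 0 & - \frac{2}{5} & 0 \\ 0 & \frac{41}{12} & 0 & \frac{2}{5} \\ \frac{2}{5} & 0 & \frac{23}{12} & 0 \\ 0 & - \frac{2}{5} & 0 & \frac{23}{12} \end{pmatrix}


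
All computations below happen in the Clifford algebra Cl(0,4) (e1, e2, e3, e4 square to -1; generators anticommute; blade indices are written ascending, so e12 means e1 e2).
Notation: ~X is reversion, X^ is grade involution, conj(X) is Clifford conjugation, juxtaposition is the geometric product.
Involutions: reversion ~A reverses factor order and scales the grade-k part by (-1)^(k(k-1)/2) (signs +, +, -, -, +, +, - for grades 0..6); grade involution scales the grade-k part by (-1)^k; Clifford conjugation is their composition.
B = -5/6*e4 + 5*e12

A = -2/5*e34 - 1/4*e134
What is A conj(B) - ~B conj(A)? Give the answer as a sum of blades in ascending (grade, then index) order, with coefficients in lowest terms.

first term: 1/3*e3 + 5/24*e13 - 5/4*e234 + 2*e1234
second term: -1/3*e3 - 5/24*e13 + 5/4*e234 - 2*e1234
Answer: 2/3*e3 + 5/12*e13 - 5/2*e234 + 4*e1234


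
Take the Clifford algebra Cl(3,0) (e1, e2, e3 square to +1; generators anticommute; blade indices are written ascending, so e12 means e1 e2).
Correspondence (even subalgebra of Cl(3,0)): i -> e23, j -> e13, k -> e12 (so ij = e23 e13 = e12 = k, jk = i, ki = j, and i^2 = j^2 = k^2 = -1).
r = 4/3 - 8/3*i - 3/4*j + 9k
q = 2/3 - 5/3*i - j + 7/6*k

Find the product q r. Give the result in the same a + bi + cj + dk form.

In blades: q = 2/3 + 7/6*e12 - e13 - 5/3*e23, r = 4/3 + 9*e12 - 3/4*e13 - 8/3*e23.
Distribute q over r term by term (generator squares from the signature, products reordered to ascending indices): (2/3)*r = 8/9 + 6*e12 - 1/2*e13 - 16/9*e23; (7/6*e12)*r = -21/2 + 14/9*e12 - 28/9*e13 + 7/8*e23; (-e13)*r = -3/4 - 8/3*e12 - 4/3*e13 - 9*e23; (-5/3*e23)*r = -40/9 + 5/4*e12 + 15*e13 - 20/9*e23.
Sum: -533/36 + 221/36*e12 + 181/18*e13 - 97/8*e23; translating back through the correspondence:
Answer: -533/36 - 97/8*i + 181/18*j + 221/36*k


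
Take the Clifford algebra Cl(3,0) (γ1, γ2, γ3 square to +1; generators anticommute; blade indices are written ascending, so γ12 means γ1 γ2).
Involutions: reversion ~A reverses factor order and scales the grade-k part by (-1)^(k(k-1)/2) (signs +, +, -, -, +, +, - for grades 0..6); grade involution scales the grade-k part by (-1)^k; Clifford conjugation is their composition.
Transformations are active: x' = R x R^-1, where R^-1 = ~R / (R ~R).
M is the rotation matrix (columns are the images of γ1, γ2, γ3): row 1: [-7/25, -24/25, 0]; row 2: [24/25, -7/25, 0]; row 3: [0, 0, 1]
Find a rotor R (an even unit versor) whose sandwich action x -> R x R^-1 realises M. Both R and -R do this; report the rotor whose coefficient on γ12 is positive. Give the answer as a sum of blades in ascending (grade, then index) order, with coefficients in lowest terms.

Method: write R = a + b12*γ12 + b13*γ13 + b23*γ23 with a^2 + b12^2 + b13^2 + b23^2 = 1 (so R^-1 = ~R). Expanding the columns R e_j ~R gives tr M = 4a^2 - 1 and, from the antisymmetric part, M21 - M12 = -4a*b12, M13 - M31 = 4a*b13, M32 - M23 = -4a*b23.
Here tr M = 11/25, so a^2 = (1 + tr M)/4 = 9/25 and a = ±3/5. Taking a = 3/5: M21 - M12 = 48/25, M13 - M31 = 0, M32 - M23 = 0, giving b12 = -4/5, b13 = 0, b23 = 0, i.e. R = 3/5 - 4/5*γ12.
Its γ12 coefficient is negative, so report the other preimage -R.
Answer: -3/5 + 4/5*γ12. Sheet selection: the two-to-one cover makes ±R indistinguishable at the matrix level (trace 11/25), so uniqueness comes from the required sign on γ12.


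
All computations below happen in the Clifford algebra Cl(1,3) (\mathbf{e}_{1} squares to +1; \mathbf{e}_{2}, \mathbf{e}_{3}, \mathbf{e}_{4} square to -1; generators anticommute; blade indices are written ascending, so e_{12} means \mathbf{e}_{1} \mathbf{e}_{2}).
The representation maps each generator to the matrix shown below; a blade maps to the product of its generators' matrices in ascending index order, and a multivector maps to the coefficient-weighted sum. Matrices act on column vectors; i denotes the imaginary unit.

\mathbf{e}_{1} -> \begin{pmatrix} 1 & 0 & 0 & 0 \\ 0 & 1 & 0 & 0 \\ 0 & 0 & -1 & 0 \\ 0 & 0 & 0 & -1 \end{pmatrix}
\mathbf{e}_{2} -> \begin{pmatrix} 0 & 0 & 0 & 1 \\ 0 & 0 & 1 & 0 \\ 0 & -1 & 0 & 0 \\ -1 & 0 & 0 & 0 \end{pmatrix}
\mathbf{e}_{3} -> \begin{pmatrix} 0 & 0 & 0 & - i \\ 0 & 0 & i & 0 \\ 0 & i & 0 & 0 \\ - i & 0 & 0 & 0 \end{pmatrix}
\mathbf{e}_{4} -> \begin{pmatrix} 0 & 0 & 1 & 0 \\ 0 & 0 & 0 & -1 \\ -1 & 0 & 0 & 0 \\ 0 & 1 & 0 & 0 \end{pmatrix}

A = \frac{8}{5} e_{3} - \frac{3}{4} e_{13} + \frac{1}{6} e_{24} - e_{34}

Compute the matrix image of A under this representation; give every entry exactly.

Bivector images (products of the table entries): rho(e_{13}) = rho(\mathbf{e}_{1})rho(\mathbf{e}_{3}) = \begin{pmatrix} 0 & 0 & 0 & - i \\ 0 & 0 & i & 0 \\ 0 & - i & 0 & 0 \\ i & 0 & 0 & 0 \end{pmatrix}; rho(e_{24}) = rho(\mathbf{e}_{2})rho(\mathbf{e}_{4}) = \begin{pmatrix} 0 & 1 & 0 & 0 \\ -1 & 0 & 0 & 0 \\ 0 & 0 & 0 & 1 \\ 0 & 0 & -1 & 0 \end{pmatrix}; rho(e_{34}) = rho(\mathbf{e}_{3})rho(\mathbf{e}_{4}) = \begin{pmatrix} 0 & - i & 0 & 0 \\ - i & 0 & 0 & 0 \\ 0 & 0 & 0 & - i \\ 0 & 0 & - i & 0 \end{pmatrix}.
M = (\frac{8}{5})*rho(e_{3}) + (-\frac{3}{4})*rho(e_{13}) + (\frac{1}{6})*rho(e_{24}) + (-1)*rho(e_{34}), summed entrywise:
Answer: \begin{pmatrix} 0 & \frac{1}{6} + i & 0 & - \frac{17 i}{20} \\ - \frac{1}{6} + i & 0 & \frac{17 i}{20} & 0 \\ 0 & \frac{47 i}{20} & 0 & \frac{1}{6} + i \\ - \frac{47 i}{20} & 0 & - \frac{1}{6} + i & 0 \end{pmatrix}


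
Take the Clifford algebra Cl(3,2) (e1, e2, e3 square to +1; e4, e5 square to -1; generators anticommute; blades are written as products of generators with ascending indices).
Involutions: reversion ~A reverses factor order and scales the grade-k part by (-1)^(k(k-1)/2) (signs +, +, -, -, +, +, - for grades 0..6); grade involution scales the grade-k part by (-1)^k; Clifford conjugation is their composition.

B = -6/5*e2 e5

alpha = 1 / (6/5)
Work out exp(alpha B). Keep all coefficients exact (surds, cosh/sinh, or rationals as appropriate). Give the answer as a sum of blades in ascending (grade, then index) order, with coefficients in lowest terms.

B^2 = (-6/5)^2*(e2 e5)^2 = 36/25*(+1) = 36/25 (a basis 2-blade squares to minus the product of its generators' squares).
B^2 = 36/25 — hyperbolic case — the even/odd split gives cosh and sinh: l = 6/5, alpha*l = 1, so exp(alpha B) = cosh(1) + (sinh(1)/(6/5))*B = cosh(1) + (5*sinh(1)/6)*B.
Answer: cosh(1) - sinh(1)*e2 e5


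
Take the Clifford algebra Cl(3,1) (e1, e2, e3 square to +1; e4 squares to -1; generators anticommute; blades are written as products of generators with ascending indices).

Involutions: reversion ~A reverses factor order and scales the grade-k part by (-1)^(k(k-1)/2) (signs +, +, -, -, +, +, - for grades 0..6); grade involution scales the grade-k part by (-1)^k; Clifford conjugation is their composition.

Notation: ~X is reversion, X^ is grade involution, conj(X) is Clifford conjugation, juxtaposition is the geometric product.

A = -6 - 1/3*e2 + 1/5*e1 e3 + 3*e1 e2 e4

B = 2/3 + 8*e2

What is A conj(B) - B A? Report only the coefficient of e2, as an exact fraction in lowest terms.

first term: -4/3 + 430/9*e2 + 2/15*e1 e3 + 24*e1 e4 + 8/5*e1 e2 e3 + 2*e1 e2 e4
second term: -20/3 - 434/9*e2 + 2/15*e1 e3 - 24*e1 e4 - 8/5*e1 e2 e3 + 2*e1 e2 e4
Answer: 96


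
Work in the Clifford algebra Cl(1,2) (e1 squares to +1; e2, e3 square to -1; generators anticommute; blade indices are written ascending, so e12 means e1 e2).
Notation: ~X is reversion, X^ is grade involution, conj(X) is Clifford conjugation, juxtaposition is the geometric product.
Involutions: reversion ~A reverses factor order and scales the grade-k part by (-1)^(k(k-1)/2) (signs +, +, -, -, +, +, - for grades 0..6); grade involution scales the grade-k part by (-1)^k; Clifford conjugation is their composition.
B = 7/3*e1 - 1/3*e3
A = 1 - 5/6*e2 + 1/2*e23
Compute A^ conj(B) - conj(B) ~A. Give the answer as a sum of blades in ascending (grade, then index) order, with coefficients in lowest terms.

first term: -7/3*e1 - 1/6*e2 + 1/3*e3 + 35/18*e12 + 5/18*e23 - 7/6*e123
second term: -7/3*e1 - 1/6*e2 + 1/3*e3 + 35/18*e12 + 5/18*e23 + 7/6*e123
Answer: -7/3*e123


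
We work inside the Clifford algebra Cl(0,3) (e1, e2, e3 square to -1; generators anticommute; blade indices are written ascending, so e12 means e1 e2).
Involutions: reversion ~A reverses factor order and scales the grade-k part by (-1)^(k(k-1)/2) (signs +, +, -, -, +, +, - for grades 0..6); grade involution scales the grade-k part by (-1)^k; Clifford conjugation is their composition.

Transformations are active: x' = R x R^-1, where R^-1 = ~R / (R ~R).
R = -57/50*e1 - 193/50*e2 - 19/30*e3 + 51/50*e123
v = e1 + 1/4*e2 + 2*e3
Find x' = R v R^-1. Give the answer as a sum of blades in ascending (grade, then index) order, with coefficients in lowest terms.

~R = -57/50*e1 - 193/50*e2 - 19/30*e3 - 51/50*e123, and R ~R = -99229/5625, so R^-1 = ~R / (-99229/5625).
R v = 2023/600 + 307/200*e12 - 167/120*e13 - 5149/600*e23
Answer: 769/1796*e1 + 478/449*e2 - 869/449*e3
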